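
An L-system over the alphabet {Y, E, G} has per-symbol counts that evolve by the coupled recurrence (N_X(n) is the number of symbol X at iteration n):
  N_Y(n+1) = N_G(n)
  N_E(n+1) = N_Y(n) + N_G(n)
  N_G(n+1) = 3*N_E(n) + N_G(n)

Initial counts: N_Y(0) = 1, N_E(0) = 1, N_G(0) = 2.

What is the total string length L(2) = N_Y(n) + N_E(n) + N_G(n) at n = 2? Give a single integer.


Step 0: N_Y=1, N_E=1, N_G=2, L=4
Step 1: N_Y=2, N_E=3, N_G=5, L=10
Step 2: N_Y=5, N_E=7, N_G=14, L=26

Answer: 26


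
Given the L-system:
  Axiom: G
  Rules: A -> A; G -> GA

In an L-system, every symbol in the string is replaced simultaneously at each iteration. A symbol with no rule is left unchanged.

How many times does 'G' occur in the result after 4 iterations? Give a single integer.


Step 0: G  (1 'G')
Step 1: GA  (1 'G')
Step 2: GAA  (1 'G')
Step 3: GAAA  (1 'G')
Step 4: GAAAA  (1 'G')

Answer: 1


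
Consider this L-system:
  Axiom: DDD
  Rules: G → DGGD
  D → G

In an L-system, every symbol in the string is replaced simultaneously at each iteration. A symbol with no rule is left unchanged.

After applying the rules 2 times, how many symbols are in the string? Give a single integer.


Step 0: length = 3
Step 1: length = 3
Step 2: length = 12

Answer: 12


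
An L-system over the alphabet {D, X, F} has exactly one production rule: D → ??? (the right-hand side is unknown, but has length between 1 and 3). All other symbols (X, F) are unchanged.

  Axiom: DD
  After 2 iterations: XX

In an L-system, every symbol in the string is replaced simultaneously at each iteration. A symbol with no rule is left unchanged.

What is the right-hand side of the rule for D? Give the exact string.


Answer: X

Derivation:
Trying D → X:
  Step 0: DD
  Step 1: XX
  Step 2: XX
Matches the given result.


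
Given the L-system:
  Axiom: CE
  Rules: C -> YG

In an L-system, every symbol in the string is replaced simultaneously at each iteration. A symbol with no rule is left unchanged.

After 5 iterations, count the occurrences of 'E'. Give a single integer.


Answer: 1

Derivation:
Step 0: CE  (1 'E')
Step 1: YGE  (1 'E')
Step 2: YGE  (1 'E')
Step 3: YGE  (1 'E')
Step 4: YGE  (1 'E')
Step 5: YGE  (1 'E')


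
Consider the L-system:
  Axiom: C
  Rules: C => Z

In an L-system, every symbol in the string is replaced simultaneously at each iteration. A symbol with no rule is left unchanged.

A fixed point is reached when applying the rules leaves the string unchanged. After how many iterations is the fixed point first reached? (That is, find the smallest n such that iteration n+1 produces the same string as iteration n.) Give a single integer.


Answer: 1

Derivation:
Step 0: C
Step 1: Z
Step 2: Z  (unchanged — fixed point at step 1)


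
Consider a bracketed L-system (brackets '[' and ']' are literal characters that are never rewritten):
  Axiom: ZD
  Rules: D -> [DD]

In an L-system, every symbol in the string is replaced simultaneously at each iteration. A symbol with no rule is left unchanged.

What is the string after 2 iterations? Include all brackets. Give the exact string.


Step 0: ZD
Step 1: Z[DD]
Step 2: Z[[DD][DD]]

Answer: Z[[DD][DD]]


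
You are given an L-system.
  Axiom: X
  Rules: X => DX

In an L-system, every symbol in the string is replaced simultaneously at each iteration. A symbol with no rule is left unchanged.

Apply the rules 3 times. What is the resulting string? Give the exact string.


Answer: DDDX

Derivation:
Step 0: X
Step 1: DX
Step 2: DDX
Step 3: DDDX


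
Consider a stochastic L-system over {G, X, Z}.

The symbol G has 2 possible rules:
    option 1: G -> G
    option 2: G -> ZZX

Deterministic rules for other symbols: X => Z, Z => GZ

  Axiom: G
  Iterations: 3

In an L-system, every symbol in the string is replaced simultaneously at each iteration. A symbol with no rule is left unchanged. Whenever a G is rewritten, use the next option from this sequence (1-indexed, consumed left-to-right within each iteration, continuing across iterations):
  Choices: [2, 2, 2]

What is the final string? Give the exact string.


Answer: ZZXGZZZXGZGZ

Derivation:
Step 0: G
Step 1: ZZX  (used choices [2])
Step 2: GZGZZ  (used choices [])
Step 3: ZZXGZZZXGZGZ  (used choices [2, 2])


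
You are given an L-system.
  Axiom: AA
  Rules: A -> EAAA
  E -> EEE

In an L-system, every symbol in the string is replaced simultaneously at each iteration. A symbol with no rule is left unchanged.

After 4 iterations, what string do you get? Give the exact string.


Step 0: AA
Step 1: EAAAEAAA
Step 2: EEEEAAAEAAAEAAAEEEEAAAEAAAEAAA
Step 3: EEEEEEEEEEEEEAAAEAAAEAAAEEEEAAAEAAAEAAAEEEEAAAEAAAEAAAEEEEEEEEEEEEEAAAEAAAEAAAEEEEAAAEAAAEAAAEEEEAAAEAAAEAAA
Step 4: EEEEEEEEEEEEEEEEEEEEEEEEEEEEEEEEEEEEEEEEAAAEAAAEAAAEEEEAAAEAAAEAAAEEEEAAAEAAAEAAAEEEEEEEEEEEEEAAAEAAAEAAAEEEEAAAEAAAEAAAEEEEAAAEAAAEAAAEEEEEEEEEEEEEAAAEAAAEAAAEEEEAAAEAAAEAAAEEEEAAAEAAAEAAAEEEEEEEEEEEEEEEEEEEEEEEEEEEEEEEEEEEEEEEEAAAEAAAEAAAEEEEAAAEAAAEAAAEEEEAAAEAAAEAAAEEEEEEEEEEEEEAAAEAAAEAAAEEEEAAAEAAAEAAAEEEEAAAEAAAEAAAEEEEEEEEEEEEEAAAEAAAEAAAEEEEAAAEAAAEAAAEEEEAAAEAAAEAAA

Answer: EEEEEEEEEEEEEEEEEEEEEEEEEEEEEEEEEEEEEEEEAAAEAAAEAAAEEEEAAAEAAAEAAAEEEEAAAEAAAEAAAEEEEEEEEEEEEEAAAEAAAEAAAEEEEAAAEAAAEAAAEEEEAAAEAAAEAAAEEEEEEEEEEEEEAAAEAAAEAAAEEEEAAAEAAAEAAAEEEEAAAEAAAEAAAEEEEEEEEEEEEEEEEEEEEEEEEEEEEEEEEEEEEEEEEAAAEAAAEAAAEEEEAAAEAAAEAAAEEEEAAAEAAAEAAAEEEEEEEEEEEEEAAAEAAAEAAAEEEEAAAEAAAEAAAEEEEAAAEAAAEAAAEEEEEEEEEEEEEAAAEAAAEAAAEEEEAAAEAAAEAAAEEEEAAAEAAAEAAA


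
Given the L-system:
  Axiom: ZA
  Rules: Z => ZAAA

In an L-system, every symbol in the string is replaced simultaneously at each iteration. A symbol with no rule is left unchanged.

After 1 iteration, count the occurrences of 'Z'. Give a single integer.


Step 0: ZA  (1 'Z')
Step 1: ZAAAA  (1 'Z')

Answer: 1


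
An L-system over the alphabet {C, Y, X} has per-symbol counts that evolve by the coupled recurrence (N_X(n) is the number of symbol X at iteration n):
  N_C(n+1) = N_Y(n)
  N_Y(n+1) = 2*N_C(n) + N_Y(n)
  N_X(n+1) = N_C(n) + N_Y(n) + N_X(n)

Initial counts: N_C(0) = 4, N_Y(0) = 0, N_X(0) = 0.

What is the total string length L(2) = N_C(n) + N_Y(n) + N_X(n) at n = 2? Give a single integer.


Answer: 28

Derivation:
Step 0: N_C=4, N_Y=0, N_X=0, L=4
Step 1: N_C=0, N_Y=8, N_X=4, L=12
Step 2: N_C=8, N_Y=8, N_X=12, L=28


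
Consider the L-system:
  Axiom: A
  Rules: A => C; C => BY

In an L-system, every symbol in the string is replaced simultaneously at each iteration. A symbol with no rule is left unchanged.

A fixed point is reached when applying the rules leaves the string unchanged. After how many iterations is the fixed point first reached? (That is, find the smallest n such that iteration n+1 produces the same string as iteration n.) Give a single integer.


Step 0: A
Step 1: C
Step 2: BY
Step 3: BY  (unchanged — fixed point at step 2)

Answer: 2


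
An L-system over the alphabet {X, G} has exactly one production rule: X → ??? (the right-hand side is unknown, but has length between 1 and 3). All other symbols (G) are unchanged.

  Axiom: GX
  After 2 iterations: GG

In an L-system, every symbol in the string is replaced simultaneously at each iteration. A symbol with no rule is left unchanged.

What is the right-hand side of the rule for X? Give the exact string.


Answer: G

Derivation:
Trying X → G:
  Step 0: GX
  Step 1: GG
  Step 2: GG
Matches the given result.


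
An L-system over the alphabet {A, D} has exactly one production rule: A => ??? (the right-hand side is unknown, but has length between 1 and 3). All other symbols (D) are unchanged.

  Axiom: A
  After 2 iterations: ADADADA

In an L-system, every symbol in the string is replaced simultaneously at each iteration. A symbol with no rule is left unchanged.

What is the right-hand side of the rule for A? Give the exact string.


Answer: ADA

Derivation:
Trying A => ADA:
  Step 0: A
  Step 1: ADA
  Step 2: ADADADA
Matches the given result.


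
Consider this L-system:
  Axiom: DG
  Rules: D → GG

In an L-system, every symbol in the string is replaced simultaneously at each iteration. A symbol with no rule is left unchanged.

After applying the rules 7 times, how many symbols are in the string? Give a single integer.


Answer: 3

Derivation:
Step 0: length = 2
Step 1: length = 3
Step 2: length = 3
Step 3: length = 3
Step 4: length = 3
Step 5: length = 3
Step 6: length = 3
Step 7: length = 3


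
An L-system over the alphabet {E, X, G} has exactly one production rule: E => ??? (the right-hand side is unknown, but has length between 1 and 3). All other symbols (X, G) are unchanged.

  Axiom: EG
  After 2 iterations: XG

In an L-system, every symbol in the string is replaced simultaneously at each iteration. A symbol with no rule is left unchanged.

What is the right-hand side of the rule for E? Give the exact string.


Answer: X

Derivation:
Trying E => X:
  Step 0: EG
  Step 1: XG
  Step 2: XG
Matches the given result.


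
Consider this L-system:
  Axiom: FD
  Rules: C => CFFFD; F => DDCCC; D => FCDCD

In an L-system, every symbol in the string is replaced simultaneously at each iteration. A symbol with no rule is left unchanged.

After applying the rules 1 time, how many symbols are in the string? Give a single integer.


Answer: 10

Derivation:
Step 0: length = 2
Step 1: length = 10


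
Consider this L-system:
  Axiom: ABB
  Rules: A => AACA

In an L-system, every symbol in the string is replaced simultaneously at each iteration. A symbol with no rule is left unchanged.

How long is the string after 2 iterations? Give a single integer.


Answer: 15

Derivation:
Step 0: length = 3
Step 1: length = 6
Step 2: length = 15


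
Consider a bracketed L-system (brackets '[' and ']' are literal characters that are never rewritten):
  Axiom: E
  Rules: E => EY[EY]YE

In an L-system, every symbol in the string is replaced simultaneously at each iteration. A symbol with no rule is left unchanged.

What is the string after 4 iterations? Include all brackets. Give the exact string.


Answer: EY[EY]YEY[EY[EY]YEY]YEY[EY]YEY[EY[EY]YEY[EY[EY]YEY]YEY[EY]YEY]YEY[EY]YEY[EY[EY]YEY]YEY[EY]YEY[EY[EY]YEY[EY[EY]YEY]YEY[EY]YEY[EY[EY]YEY[EY[EY]YEY]YEY[EY]YEY]YEY[EY]YEY[EY[EY]YEY]YEY[EY]YEY]YEY[EY]YEY[EY[EY]YEY]YEY[EY]YEY[EY[EY]YEY[EY[EY]YEY]YEY[EY]YEY]YEY[EY]YEY[EY[EY]YEY]YEY[EY]YE

Derivation:
Step 0: E
Step 1: EY[EY]YE
Step 2: EY[EY]YEY[EY[EY]YEY]YEY[EY]YE
Step 3: EY[EY]YEY[EY[EY]YEY]YEY[EY]YEY[EY[EY]YEY[EY[EY]YEY]YEY[EY]YEY]YEY[EY]YEY[EY[EY]YEY]YEY[EY]YE
Step 4: EY[EY]YEY[EY[EY]YEY]YEY[EY]YEY[EY[EY]YEY[EY[EY]YEY]YEY[EY]YEY]YEY[EY]YEY[EY[EY]YEY]YEY[EY]YEY[EY[EY]YEY[EY[EY]YEY]YEY[EY]YEY[EY[EY]YEY[EY[EY]YEY]YEY[EY]YEY]YEY[EY]YEY[EY[EY]YEY]YEY[EY]YEY]YEY[EY]YEY[EY[EY]YEY]YEY[EY]YEY[EY[EY]YEY[EY[EY]YEY]YEY[EY]YEY]YEY[EY]YEY[EY[EY]YEY]YEY[EY]YE


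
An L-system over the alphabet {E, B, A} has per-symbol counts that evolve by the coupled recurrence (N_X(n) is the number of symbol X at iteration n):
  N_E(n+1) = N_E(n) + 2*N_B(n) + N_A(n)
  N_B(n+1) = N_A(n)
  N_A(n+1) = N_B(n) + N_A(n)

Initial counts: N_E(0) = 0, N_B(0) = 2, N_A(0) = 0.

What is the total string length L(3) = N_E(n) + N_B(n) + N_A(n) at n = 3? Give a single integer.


Step 0: N_E=0, N_B=2, N_A=0, L=2
Step 1: N_E=4, N_B=0, N_A=2, L=6
Step 2: N_E=6, N_B=2, N_A=2, L=10
Step 3: N_E=12, N_B=2, N_A=4, L=18

Answer: 18


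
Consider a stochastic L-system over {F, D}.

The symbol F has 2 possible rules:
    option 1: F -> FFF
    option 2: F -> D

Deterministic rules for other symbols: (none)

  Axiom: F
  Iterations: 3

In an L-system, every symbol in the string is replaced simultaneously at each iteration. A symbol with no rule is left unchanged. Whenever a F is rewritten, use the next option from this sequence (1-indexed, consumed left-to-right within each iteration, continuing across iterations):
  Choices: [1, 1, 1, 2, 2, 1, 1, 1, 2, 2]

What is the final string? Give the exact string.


Answer: DFFFFFFFFFDDD

Derivation:
Step 0: F
Step 1: FFF  (used choices [1])
Step 2: FFFFFFD  (used choices [1, 1, 2])
Step 3: DFFFFFFFFFDDD  (used choices [2, 1, 1, 1, 2, 2])


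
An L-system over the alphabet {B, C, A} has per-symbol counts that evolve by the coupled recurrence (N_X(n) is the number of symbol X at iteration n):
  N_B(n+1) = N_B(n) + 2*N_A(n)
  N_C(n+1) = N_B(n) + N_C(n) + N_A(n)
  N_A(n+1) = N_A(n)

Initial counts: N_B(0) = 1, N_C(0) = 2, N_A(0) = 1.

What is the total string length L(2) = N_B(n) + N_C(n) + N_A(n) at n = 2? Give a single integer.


Answer: 14

Derivation:
Step 0: N_B=1, N_C=2, N_A=1, L=4
Step 1: N_B=3, N_C=4, N_A=1, L=8
Step 2: N_B=5, N_C=8, N_A=1, L=14


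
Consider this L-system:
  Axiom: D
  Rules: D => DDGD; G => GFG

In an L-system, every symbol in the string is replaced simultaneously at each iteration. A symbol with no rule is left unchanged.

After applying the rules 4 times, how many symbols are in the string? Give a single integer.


Step 0: length = 1
Step 1: length = 4
Step 2: length = 15
Step 3: length = 52
Step 4: length = 171

Answer: 171


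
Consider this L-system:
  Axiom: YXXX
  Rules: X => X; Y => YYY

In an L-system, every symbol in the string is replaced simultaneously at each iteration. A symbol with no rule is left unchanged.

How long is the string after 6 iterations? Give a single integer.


Step 0: length = 4
Step 1: length = 6
Step 2: length = 12
Step 3: length = 30
Step 4: length = 84
Step 5: length = 246
Step 6: length = 732

Answer: 732


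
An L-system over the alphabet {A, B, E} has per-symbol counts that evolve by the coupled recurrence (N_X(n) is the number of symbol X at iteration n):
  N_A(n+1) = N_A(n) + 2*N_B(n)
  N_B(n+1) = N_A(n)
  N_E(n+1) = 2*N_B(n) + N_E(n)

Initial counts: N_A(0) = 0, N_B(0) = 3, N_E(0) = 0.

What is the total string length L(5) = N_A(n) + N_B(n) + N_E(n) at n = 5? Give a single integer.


Answer: 162

Derivation:
Step 0: N_A=0, N_B=3, N_E=0, L=3
Step 1: N_A=6, N_B=0, N_E=6, L=12
Step 2: N_A=6, N_B=6, N_E=6, L=18
Step 3: N_A=18, N_B=6, N_E=18, L=42
Step 4: N_A=30, N_B=18, N_E=30, L=78
Step 5: N_A=66, N_B=30, N_E=66, L=162


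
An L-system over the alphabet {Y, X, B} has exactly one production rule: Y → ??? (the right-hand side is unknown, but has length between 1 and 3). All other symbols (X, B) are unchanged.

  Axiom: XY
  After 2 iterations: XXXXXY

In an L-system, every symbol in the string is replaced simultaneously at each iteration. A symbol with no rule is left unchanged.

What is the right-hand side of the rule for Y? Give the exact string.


Answer: XXY

Derivation:
Trying Y → XXY:
  Step 0: XY
  Step 1: XXXY
  Step 2: XXXXXY
Matches the given result.


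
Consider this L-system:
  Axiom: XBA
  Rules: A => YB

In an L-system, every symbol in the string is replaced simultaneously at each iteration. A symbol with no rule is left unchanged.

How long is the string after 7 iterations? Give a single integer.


Step 0: length = 3
Step 1: length = 4
Step 2: length = 4
Step 3: length = 4
Step 4: length = 4
Step 5: length = 4
Step 6: length = 4
Step 7: length = 4

Answer: 4


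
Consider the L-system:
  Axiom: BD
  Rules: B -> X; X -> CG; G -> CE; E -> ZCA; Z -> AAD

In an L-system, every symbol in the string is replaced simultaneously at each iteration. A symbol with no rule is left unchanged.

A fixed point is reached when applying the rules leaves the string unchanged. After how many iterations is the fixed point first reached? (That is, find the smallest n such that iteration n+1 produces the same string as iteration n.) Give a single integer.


Answer: 5

Derivation:
Step 0: BD
Step 1: XD
Step 2: CGD
Step 3: CCED
Step 4: CCZCAD
Step 5: CCAADCAD
Step 6: CCAADCAD  (unchanged — fixed point at step 5)


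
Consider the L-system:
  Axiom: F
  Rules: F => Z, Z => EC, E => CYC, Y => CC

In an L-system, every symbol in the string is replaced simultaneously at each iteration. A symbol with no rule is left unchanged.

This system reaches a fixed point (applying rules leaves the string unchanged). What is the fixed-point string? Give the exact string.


Answer: CCCCC

Derivation:
Step 0: F
Step 1: Z
Step 2: EC
Step 3: CYCC
Step 4: CCCCC
Step 5: CCCCC  (unchanged — fixed point at step 4)


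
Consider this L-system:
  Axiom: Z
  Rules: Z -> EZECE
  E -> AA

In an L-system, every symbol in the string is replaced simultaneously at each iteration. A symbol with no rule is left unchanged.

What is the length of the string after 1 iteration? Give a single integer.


Answer: 5

Derivation:
Step 0: length = 1
Step 1: length = 5


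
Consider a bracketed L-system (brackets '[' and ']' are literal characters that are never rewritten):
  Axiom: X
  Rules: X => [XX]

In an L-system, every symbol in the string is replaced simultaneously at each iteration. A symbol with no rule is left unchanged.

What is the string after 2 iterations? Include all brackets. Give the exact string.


Step 0: X
Step 1: [XX]
Step 2: [[XX][XX]]

Answer: [[XX][XX]]


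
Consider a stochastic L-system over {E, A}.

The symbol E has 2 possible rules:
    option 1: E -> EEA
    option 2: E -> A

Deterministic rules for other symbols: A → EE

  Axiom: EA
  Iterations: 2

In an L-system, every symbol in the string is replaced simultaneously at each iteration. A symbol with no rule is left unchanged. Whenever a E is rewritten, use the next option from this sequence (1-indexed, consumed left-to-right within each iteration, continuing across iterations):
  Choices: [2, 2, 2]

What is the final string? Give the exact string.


Step 0: EA
Step 1: AEE  (used choices [2])
Step 2: EEAA  (used choices [2, 2])

Answer: EEAA


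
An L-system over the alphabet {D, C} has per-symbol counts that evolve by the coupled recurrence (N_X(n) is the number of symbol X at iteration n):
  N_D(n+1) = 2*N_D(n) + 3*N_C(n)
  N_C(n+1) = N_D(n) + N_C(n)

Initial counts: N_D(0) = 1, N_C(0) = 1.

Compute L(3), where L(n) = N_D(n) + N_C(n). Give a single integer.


Answer: 76

Derivation:
Step 0: N_D=1, N_C=1, L=2
Step 1: N_D=5, N_C=2, L=7
Step 2: N_D=16, N_C=7, L=23
Step 3: N_D=53, N_C=23, L=76


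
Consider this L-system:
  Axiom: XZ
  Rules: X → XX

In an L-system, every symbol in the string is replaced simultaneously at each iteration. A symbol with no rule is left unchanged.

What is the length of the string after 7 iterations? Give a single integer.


Step 0: length = 2
Step 1: length = 3
Step 2: length = 5
Step 3: length = 9
Step 4: length = 17
Step 5: length = 33
Step 6: length = 65
Step 7: length = 129

Answer: 129


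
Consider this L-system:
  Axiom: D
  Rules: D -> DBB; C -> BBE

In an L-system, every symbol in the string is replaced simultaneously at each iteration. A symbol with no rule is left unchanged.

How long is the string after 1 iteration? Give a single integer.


Answer: 3

Derivation:
Step 0: length = 1
Step 1: length = 3


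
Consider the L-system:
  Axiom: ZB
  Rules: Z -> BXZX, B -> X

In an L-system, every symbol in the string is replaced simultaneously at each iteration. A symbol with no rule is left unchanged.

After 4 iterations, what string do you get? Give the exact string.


Step 0: ZB
Step 1: BXZXX
Step 2: XXBXZXXX
Step 3: XXXXBXZXXXX
Step 4: XXXXXXBXZXXXXX

Answer: XXXXXXBXZXXXXX


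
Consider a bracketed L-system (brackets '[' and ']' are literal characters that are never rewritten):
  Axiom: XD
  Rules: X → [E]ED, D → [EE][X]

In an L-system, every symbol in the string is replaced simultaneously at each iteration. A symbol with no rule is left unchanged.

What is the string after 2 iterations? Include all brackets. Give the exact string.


Step 0: XD
Step 1: [E]ED[EE][X]
Step 2: [E]E[EE][X][EE][[E]ED]

Answer: [E]E[EE][X][EE][[E]ED]


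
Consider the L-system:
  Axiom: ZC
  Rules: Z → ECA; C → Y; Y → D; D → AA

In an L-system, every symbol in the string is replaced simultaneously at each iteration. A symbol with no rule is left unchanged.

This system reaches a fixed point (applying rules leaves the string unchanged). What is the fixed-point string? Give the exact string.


Step 0: ZC
Step 1: ECAY
Step 2: EYAD
Step 3: EDAAA
Step 4: EAAAAA
Step 5: EAAAAA  (unchanged — fixed point at step 4)

Answer: EAAAAA


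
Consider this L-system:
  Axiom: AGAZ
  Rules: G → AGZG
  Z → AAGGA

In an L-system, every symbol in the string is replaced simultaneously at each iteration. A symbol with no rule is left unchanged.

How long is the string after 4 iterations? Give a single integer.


Answer: 197

Derivation:
Step 0: length = 4
Step 1: length = 11
Step 2: length = 27
Step 3: length = 73
Step 4: length = 197


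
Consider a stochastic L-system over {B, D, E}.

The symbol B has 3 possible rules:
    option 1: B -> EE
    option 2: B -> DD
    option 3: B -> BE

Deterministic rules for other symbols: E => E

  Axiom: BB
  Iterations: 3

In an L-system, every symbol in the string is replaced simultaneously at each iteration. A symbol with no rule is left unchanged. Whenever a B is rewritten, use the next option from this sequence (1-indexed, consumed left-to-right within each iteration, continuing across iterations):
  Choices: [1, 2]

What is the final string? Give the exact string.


Answer: EEDD

Derivation:
Step 0: BB
Step 1: EEDD  (used choices [1, 2])
Step 2: EEDD  (used choices [])
Step 3: EEDD  (used choices [])


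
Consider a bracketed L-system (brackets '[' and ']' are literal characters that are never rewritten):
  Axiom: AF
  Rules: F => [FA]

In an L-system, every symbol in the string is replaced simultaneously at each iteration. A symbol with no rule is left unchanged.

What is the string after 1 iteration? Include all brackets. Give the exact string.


Step 0: AF
Step 1: A[FA]

Answer: A[FA]


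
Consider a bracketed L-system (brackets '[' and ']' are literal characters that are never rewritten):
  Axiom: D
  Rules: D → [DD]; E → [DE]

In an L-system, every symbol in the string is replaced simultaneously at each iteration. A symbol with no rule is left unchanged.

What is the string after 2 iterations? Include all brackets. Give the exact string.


Step 0: D
Step 1: [DD]
Step 2: [[DD][DD]]

Answer: [[DD][DD]]


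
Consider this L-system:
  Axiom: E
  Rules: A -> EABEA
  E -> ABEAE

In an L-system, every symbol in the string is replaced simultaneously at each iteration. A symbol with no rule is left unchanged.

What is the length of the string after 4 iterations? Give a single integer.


Answer: 341

Derivation:
Step 0: length = 1
Step 1: length = 5
Step 2: length = 21
Step 3: length = 85
Step 4: length = 341


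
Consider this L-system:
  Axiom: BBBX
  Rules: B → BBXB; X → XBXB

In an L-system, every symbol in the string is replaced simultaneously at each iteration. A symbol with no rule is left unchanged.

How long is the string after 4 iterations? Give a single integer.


Step 0: length = 4
Step 1: length = 16
Step 2: length = 64
Step 3: length = 256
Step 4: length = 1024

Answer: 1024


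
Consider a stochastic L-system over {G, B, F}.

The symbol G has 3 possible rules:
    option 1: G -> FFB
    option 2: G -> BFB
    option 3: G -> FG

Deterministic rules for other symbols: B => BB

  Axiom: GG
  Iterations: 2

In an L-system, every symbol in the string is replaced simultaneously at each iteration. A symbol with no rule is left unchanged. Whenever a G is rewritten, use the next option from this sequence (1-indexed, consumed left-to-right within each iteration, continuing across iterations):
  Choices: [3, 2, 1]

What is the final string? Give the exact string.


Answer: FFFBBBFBB

Derivation:
Step 0: GG
Step 1: FGBFB  (used choices [3, 2])
Step 2: FFFBBBFBB  (used choices [1])


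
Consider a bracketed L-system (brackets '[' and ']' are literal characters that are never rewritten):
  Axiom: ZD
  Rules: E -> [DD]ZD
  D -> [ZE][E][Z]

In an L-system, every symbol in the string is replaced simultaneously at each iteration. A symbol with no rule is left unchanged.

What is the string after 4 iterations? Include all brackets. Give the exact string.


Answer: Z[Z[[Z[DD]ZD][[DD]ZD][Z][Z[DD]ZD][[DD]ZD][Z]]Z[Z[DD]ZD][[DD]ZD][Z]][[[Z[DD]ZD][[DD]ZD][Z][Z[DD]ZD][[DD]ZD][Z]]Z[Z[DD]ZD][[DD]ZD][Z]][Z]

Derivation:
Step 0: ZD
Step 1: Z[ZE][E][Z]
Step 2: Z[Z[DD]ZD][[DD]ZD][Z]
Step 3: Z[Z[[ZE][E][Z][ZE][E][Z]]Z[ZE][E][Z]][[[ZE][E][Z][ZE][E][Z]]Z[ZE][E][Z]][Z]
Step 4: Z[Z[[Z[DD]ZD][[DD]ZD][Z][Z[DD]ZD][[DD]ZD][Z]]Z[Z[DD]ZD][[DD]ZD][Z]][[[Z[DD]ZD][[DD]ZD][Z][Z[DD]ZD][[DD]ZD][Z]]Z[Z[DD]ZD][[DD]ZD][Z]][Z]


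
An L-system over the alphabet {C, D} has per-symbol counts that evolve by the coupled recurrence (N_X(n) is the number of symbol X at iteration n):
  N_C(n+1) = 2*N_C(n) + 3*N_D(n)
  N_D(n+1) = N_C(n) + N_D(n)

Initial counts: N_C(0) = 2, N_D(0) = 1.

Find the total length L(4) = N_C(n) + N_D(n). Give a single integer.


Answer: 360

Derivation:
Step 0: N_C=2, N_D=1, L=3
Step 1: N_C=7, N_D=3, L=10
Step 2: N_C=23, N_D=10, L=33
Step 3: N_C=76, N_D=33, L=109
Step 4: N_C=251, N_D=109, L=360


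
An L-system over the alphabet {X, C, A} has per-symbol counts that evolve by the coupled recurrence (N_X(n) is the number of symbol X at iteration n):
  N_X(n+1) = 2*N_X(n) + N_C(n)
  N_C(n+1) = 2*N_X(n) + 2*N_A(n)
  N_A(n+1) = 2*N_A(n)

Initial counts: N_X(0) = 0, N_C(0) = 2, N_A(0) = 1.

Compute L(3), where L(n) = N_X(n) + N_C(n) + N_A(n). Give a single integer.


Answer: 48

Derivation:
Step 0: N_X=0, N_C=2, N_A=1, L=3
Step 1: N_X=2, N_C=2, N_A=2, L=6
Step 2: N_X=6, N_C=8, N_A=4, L=18
Step 3: N_X=20, N_C=20, N_A=8, L=48


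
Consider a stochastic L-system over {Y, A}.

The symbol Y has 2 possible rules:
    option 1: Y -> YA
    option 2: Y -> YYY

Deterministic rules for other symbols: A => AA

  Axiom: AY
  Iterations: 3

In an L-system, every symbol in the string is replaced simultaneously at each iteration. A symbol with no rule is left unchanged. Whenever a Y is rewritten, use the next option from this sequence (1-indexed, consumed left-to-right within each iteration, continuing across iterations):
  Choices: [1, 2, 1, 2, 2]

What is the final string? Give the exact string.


Answer: AAAAAAAAYAYYYYYYAAAA

Derivation:
Step 0: AY
Step 1: AAYA  (used choices [1])
Step 2: AAAAYYYAA  (used choices [2])
Step 3: AAAAAAAAYAYYYYYYAAAA  (used choices [1, 2, 2])


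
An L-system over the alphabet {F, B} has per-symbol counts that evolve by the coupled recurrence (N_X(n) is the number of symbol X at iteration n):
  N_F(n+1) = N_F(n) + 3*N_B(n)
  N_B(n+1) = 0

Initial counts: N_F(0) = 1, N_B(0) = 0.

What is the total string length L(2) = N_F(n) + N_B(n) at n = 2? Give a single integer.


Step 0: N_F=1, N_B=0, L=1
Step 1: N_F=1, N_B=0, L=1
Step 2: N_F=1, N_B=0, L=1

Answer: 1


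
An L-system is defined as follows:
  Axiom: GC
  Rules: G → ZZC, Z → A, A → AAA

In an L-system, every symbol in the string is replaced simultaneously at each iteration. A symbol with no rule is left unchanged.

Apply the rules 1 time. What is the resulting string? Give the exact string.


Step 0: GC
Step 1: ZZCC

Answer: ZZCC


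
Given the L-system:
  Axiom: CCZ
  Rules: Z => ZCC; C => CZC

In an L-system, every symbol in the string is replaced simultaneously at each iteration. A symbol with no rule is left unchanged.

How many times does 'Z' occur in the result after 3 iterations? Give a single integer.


Step 0: CCZ  (1 'Z')
Step 1: CZCCZCZCC  (3 'Z')
Step 2: CZCZCCCZCCZCZCCCZCZCCCZCCZC  (9 'Z')
Step 3: CZCZCCCZCZCCCZCCZCCZCZCCCZCCZCZCCCZCZCCCZCCZCCZCZCCCZCZCCCZCCZCCZCZCCCZCCZCZCCCZC  (27 'Z')

Answer: 27


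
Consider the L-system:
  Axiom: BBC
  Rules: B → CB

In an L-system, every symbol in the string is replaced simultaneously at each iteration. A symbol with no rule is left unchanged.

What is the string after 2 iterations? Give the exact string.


Step 0: BBC
Step 1: CBCBC
Step 2: CCBCCBC

Answer: CCBCCBC


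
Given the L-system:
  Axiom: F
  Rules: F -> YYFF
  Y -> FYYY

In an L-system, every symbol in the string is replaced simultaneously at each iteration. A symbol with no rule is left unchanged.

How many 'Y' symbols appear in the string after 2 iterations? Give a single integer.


Step 0: F  (0 'Y')
Step 1: YYFF  (2 'Y')
Step 2: FYYYFYYYYYFFYYFF  (10 'Y')

Answer: 10


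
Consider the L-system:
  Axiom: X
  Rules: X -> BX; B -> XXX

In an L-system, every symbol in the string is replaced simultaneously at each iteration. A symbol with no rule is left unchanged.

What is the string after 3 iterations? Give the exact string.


Answer: BXBXBXXXXBX

Derivation:
Step 0: X
Step 1: BX
Step 2: XXXBX
Step 3: BXBXBXXXXBX


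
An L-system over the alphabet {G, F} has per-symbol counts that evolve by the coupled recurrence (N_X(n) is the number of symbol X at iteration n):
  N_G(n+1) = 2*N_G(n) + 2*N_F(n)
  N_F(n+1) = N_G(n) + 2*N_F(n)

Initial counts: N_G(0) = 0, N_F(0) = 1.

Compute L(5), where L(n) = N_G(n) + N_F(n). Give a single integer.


Step 0: N_G=0, N_F=1, L=1
Step 1: N_G=2, N_F=2, L=4
Step 2: N_G=8, N_F=6, L=14
Step 3: N_G=28, N_F=20, L=48
Step 4: N_G=96, N_F=68, L=164
Step 5: N_G=328, N_F=232, L=560

Answer: 560


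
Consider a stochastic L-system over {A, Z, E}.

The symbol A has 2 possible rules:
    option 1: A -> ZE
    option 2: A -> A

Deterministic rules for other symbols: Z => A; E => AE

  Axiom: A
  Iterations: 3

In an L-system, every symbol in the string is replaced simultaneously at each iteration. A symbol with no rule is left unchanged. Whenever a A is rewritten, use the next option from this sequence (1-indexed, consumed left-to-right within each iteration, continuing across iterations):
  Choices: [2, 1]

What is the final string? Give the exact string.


Answer: AAE

Derivation:
Step 0: A
Step 1: A  (used choices [2])
Step 2: ZE  (used choices [1])
Step 3: AAE  (used choices [])


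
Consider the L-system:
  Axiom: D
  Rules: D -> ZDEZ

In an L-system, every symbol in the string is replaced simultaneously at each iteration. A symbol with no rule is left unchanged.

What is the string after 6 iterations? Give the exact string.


Answer: ZZZZZZDEZEZEZEZEZEZ

Derivation:
Step 0: D
Step 1: ZDEZ
Step 2: ZZDEZEZ
Step 3: ZZZDEZEZEZ
Step 4: ZZZZDEZEZEZEZ
Step 5: ZZZZZDEZEZEZEZEZ
Step 6: ZZZZZZDEZEZEZEZEZEZ


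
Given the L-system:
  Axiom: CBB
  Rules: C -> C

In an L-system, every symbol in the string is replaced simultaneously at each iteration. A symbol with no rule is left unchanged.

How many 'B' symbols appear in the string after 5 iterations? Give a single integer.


Step 0: CBB  (2 'B')
Step 1: CBB  (2 'B')
Step 2: CBB  (2 'B')
Step 3: CBB  (2 'B')
Step 4: CBB  (2 'B')
Step 5: CBB  (2 'B')

Answer: 2


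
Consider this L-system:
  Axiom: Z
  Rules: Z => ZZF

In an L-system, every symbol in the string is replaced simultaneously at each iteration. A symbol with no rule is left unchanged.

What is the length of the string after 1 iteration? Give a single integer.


Step 0: length = 1
Step 1: length = 3

Answer: 3


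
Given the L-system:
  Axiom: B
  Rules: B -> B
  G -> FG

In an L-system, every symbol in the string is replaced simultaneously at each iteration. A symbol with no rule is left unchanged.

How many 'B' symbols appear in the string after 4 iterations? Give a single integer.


Step 0: B  (1 'B')
Step 1: B  (1 'B')
Step 2: B  (1 'B')
Step 3: B  (1 'B')
Step 4: B  (1 'B')

Answer: 1


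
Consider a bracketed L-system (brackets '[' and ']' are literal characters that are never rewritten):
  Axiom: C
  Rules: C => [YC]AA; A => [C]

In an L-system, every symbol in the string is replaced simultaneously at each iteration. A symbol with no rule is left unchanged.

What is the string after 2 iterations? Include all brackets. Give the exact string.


Step 0: C
Step 1: [YC]AA
Step 2: [Y[YC]AA][C][C]

Answer: [Y[YC]AA][C][C]


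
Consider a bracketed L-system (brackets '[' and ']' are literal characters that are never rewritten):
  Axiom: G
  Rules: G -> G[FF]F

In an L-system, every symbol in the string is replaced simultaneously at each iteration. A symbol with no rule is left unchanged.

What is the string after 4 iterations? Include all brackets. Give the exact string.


Answer: G[FF]F[FF]F[FF]F[FF]F

Derivation:
Step 0: G
Step 1: G[FF]F
Step 2: G[FF]F[FF]F
Step 3: G[FF]F[FF]F[FF]F
Step 4: G[FF]F[FF]F[FF]F[FF]F


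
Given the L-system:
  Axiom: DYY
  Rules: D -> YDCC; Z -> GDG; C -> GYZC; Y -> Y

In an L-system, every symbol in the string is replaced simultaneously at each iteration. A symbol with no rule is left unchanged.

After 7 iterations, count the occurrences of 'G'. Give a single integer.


Answer: 202

Derivation:
Step 0: DYY  (0 'G')
Step 1: YDCCYY  (0 'G')
Step 2: YYDCCGYZCGYZCYY  (2 'G')
Step 3: YYYDCCGYZCGYZCGYGDGGYZCGYGDGGYZCYY  (10 'G')
Step 4: YYYYDCCGYZCGYZCGYGDGGYZCGYGDGGYZCGYGYDCCGGYGDGGYZCGYGYDCCGGYGDGGYZCYY  (24 'G')
Step 5: YYYYYDCCGYZCGYZCGYGDGGYZCGYGDGGYZCGYGYDCCGGYGDGGYZCGYGYDCCGGYGDGGYZCGYGYYDCCGYZCGYZCGGYGYDCCGGYGDGGYZCGYGYYDCCGYZCGYZCGGYGYDCCGGYGDGGYZCYY  (48 'G')
Step 6: YYYYYYDCCGYZCGYZCGYGDGGYZCGYGDGGYZCGYGYDCCGGYGDGGYZCGYGYDCCGGYGDGGYZCGYGYYDCCGYZCGYZCGGYGYDCCGGYGDGGYZCGYGYYDCCGYZCGYZCGGYGYDCCGGYGDGGYZCGYGYYYDCCGYZCGYZCGYGDGGYZCGYGDGGYZCGGYGYYDCCGYZCGYZCGGYGYDCCGGYGDGGYZCGYGYYYDCCGYZCGYZCGYGDGGYZCGYGDGGYZCGGYGYYDCCGYZCGYZCGGYGYDCCGGYGDGGYZCYY  (98 'G')
Step 7: YYYYYYYDCCGYZCGYZCGYGDGGYZCGYGDGGYZCGYGYDCCGGYGDGGYZCGYGYDCCGGYGDGGYZCGYGYYDCCGYZCGYZCGGYGYDCCGGYGDGGYZCGYGYYDCCGYZCGYZCGGYGYDCCGGYGDGGYZCGYGYYYDCCGYZCGYZCGYGDGGYZCGYGDGGYZCGGYGYYDCCGYZCGYZCGGYGYDCCGGYGDGGYZCGYGYYYDCCGYZCGYZCGYGDGGYZCGYGDGGYZCGGYGYYDCCGYZCGYZCGGYGYDCCGGYGDGGYZCGYGYYYYDCCGYZCGYZCGYGDGGYZCGYGDGGYZCGYGYDCCGGYGDGGYZCGYGYDCCGGYGDGGYZCGGYGYYYDCCGYZCGYZCGYGDGGYZCGYGDGGYZCGGYGYYDCCGYZCGYZCGGYGYDCCGGYGDGGYZCGYGYYYYDCCGYZCGYZCGYGDGGYZCGYGDGGYZCGYGYDCCGGYGDGGYZCGYGYDCCGGYGDGGYZCGGYGYYYDCCGYZCGYZCGYGDGGYZCGYGDGGYZCGGYGYYDCCGYZCGYZCGGYGYDCCGGYGDGGYZCYY  (202 'G')


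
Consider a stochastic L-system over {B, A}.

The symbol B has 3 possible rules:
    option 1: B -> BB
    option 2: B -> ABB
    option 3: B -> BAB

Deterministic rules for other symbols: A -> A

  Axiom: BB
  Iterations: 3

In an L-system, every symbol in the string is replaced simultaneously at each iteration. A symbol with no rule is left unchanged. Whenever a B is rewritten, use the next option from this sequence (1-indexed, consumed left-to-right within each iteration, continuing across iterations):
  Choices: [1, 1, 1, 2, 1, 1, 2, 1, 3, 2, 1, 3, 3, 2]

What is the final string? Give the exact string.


Answer: ABBBBABABABBBBBABBABABB

Derivation:
Step 0: BB
Step 1: BBBB  (used choices [1, 1])
Step 2: BBABBBBBB  (used choices [1, 2, 1, 1])
Step 3: ABBBBABABABBBBBABBABABB  (used choices [2, 1, 3, 2, 1, 3, 3, 2])


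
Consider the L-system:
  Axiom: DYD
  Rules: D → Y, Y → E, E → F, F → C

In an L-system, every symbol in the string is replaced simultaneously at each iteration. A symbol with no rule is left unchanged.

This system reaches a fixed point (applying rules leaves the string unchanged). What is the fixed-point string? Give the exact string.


Answer: CCC

Derivation:
Step 0: DYD
Step 1: YEY
Step 2: EFE
Step 3: FCF
Step 4: CCC
Step 5: CCC  (unchanged — fixed point at step 4)


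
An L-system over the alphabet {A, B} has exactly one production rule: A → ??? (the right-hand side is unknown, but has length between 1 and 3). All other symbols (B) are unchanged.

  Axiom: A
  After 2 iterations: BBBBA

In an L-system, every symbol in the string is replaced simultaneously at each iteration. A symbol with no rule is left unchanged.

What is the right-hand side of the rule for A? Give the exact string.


Answer: BBA

Derivation:
Trying A → BBA:
  Step 0: A
  Step 1: BBA
  Step 2: BBBBA
Matches the given result.


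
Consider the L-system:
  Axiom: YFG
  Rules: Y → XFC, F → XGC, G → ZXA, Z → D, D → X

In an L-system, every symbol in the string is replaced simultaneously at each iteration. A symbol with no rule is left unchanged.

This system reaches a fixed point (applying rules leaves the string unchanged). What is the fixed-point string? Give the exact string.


Step 0: YFG
Step 1: XFCXGCZXA
Step 2: XXGCCXZXACDXA
Step 3: XXZXACCXDXACXXA
Step 4: XXDXACCXXXACXXA
Step 5: XXXXACCXXXACXXA
Step 6: XXXXACCXXXACXXA  (unchanged — fixed point at step 5)

Answer: XXXXACCXXXACXXA


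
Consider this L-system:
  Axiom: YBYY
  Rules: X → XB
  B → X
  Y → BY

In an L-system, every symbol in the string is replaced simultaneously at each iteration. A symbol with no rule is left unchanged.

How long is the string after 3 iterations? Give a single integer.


Answer: 18

Derivation:
Step 0: length = 4
Step 1: length = 7
Step 2: length = 11
Step 3: length = 18


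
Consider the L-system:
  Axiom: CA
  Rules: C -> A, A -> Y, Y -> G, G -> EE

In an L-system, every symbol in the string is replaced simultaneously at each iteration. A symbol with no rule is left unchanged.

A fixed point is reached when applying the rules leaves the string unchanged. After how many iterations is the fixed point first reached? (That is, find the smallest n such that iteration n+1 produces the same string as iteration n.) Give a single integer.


Step 0: CA
Step 1: AY
Step 2: YG
Step 3: GEE
Step 4: EEEE
Step 5: EEEE  (unchanged — fixed point at step 4)

Answer: 4


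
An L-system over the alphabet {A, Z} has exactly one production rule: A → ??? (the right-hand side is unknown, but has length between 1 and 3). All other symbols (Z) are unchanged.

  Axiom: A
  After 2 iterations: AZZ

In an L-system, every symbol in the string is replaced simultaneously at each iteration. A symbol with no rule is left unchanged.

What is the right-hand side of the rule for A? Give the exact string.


Trying A → AZ:
  Step 0: A
  Step 1: AZ
  Step 2: AZZ
Matches the given result.

Answer: AZ


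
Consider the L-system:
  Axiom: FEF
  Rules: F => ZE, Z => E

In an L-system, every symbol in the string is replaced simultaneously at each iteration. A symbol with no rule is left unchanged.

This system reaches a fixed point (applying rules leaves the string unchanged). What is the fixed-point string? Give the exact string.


Answer: EEEEE

Derivation:
Step 0: FEF
Step 1: ZEEZE
Step 2: EEEEE
Step 3: EEEEE  (unchanged — fixed point at step 2)


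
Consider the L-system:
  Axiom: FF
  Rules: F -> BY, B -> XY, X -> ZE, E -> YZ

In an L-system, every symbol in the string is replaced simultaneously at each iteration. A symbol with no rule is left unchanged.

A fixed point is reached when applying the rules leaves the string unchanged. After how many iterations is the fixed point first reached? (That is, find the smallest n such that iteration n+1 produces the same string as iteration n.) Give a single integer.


Answer: 4

Derivation:
Step 0: FF
Step 1: BYBY
Step 2: XYYXYY
Step 3: ZEYYZEYY
Step 4: ZYZYYZYZYY
Step 5: ZYZYYZYZYY  (unchanged — fixed point at step 4)


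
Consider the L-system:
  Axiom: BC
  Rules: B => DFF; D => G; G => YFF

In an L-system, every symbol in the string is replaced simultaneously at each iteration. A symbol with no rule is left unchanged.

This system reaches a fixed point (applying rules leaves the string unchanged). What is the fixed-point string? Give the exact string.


Step 0: BC
Step 1: DFFC
Step 2: GFFC
Step 3: YFFFFC
Step 4: YFFFFC  (unchanged — fixed point at step 3)

Answer: YFFFFC


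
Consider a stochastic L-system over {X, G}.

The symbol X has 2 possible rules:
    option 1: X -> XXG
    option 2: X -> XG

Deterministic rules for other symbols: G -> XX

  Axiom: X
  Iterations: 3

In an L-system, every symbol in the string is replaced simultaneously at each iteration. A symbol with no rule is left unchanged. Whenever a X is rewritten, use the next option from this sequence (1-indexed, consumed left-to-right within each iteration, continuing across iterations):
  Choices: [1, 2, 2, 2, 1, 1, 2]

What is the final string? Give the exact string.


Answer: XGXXXXGXXXXGXG

Derivation:
Step 0: X
Step 1: XXG  (used choices [1])
Step 2: XGXGXX  (used choices [2, 2])
Step 3: XGXXXXGXXXXGXG  (used choices [2, 1, 1, 2])
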